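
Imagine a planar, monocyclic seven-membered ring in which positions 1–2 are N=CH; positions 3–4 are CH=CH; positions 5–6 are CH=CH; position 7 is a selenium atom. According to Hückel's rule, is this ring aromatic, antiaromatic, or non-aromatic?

Antiaromatic

Check conjugation: every atom in a ring double bond is sp² and brings one electron to the p orbital; the doubly-bonded nitrogens are pyridine-type — their lone pairs lie in the ring plane, leaving one electron in the p orbital; the selenium donates one lone pair from its p orbital — every position has a p orbital, so the cyclic π system is continuous.
Tallying contributions gives 3 × 2 = 6 from the double-bond units + 2 from the Se atom = 8.
With 8 = 4·2 π electrons, Hückel's rule classifies the planar ring as antiaromatic.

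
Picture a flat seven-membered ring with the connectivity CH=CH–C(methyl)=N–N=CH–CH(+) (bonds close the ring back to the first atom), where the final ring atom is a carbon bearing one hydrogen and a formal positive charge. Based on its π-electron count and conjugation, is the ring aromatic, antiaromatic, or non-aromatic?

All ring atoms are sp² and supply a p orbital to the ring (the double-bond atoms are sp², each contributing one p electron; the doubly-bonded nitrogens are pyridine-type — their lone pairs lie in the ring plane, leaving one electron in the p orbital; the carbocation has an empty p orbital); the conjugation is uninterrupted.
Counting π electrons: 3 × 2 = 6 from the double-bond units + 0 from the CH(+) atom = 6.
6 = 4(1) + 2, which satisfies Hückel's 4n+2 rule.

Aromatic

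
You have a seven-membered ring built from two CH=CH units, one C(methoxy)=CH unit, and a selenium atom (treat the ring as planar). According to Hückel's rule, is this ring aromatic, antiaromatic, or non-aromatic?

Antiaromatic

The p orbitals form a continuous loop: each doubly-bonded ring atom is sp² with one p-orbital electron; the selenium donates one lone pair from its p orbital. The ring is fully conjugated.
Tallying contributions gives 3 × 2 = 6 from the double-bond units + 2 from the Se atom = 8.
8 = 4(2); a planar, fully conjugated 4n system is antiaromatic.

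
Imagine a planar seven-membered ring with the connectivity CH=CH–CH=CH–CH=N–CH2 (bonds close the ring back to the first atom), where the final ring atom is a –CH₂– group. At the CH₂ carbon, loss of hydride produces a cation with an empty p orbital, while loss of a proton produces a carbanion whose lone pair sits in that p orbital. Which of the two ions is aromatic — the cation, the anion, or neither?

In both ions every ring atom is sp² and contributes a p orbital, so both rings are fully conjugated.
Cation: 3 × 2 + 0 = 6 π electrons → 4(1)+2, aromatic.
Anion: 3 × 2 + 2 = 8 π electrons → 4(2), antiaromatic.

The cation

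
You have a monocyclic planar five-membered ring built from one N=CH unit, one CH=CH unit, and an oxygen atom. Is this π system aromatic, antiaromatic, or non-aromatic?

Aromatic

All ring atoms are sp² and supply a p orbital to the ring (each doubly-bonded ring atom is sp² with one p-orbital electron; each sp² =N– keeps its lone pair in-plane and puts one electron into the π system; the oxygen donates one lone pair from its p orbital); the conjugation is uninterrupted.
Counting π electrons: 2 × 2 = 4 from the double-bond units + 2 from the O atom = 6.
6 = 4(1) + 2, which satisfies Hückel's 4n+2 rule.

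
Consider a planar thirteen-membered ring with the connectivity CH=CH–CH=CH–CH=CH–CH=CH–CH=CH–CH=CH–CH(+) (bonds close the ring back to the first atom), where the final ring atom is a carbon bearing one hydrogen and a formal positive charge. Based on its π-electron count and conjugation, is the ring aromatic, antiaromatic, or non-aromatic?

The p orbitals form a continuous loop: each doubly-bonded ring atom is sp² with one p-orbital electron; the carbocation has an empty p orbital. The ring is fully conjugated.
π-electron count: 6 × 2 = 12 from the double-bond units + 0 from the CH(+) atom = 12.
12 = 4(3); a planar, fully conjugated 4n system is antiaromatic.

Antiaromatic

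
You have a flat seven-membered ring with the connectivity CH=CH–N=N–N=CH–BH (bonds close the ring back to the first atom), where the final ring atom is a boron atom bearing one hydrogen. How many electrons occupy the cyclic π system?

All ring atoms are sp² and supply a p orbital to the ring (the double-bond atoms are sp², each contributing one p electron; each =N– nitrogen is pyridine-type (lone pair in the sp² plane, one electron in the p orbital); the boron has an empty p orbital); the conjugation is uninterrupted.
Tallying contributions gives 3 × 2 = 6 from the double-bond units + 0 from the BH atom = 6.

6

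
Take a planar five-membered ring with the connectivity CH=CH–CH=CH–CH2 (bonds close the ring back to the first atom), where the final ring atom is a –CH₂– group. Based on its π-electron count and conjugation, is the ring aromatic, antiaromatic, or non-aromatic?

The CH2 carbon is saturated: the tetrahedral CH₂ carbon is sp³ and has no p orbital in the ring π system. Conjugation is not continuous around the ring.
Broken conjugation rules out both aromaticity and antiaromaticity.

Non-aromatic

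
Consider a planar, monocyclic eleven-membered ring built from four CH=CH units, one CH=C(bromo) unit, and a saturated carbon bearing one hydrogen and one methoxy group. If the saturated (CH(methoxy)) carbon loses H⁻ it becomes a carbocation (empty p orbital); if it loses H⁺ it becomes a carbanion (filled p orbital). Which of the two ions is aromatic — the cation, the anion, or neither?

Both ions have a continuous loop of p orbitals — each ring atom is sp².
Cation: 5 × 2 + 0 = 10 π electrons → 4(2)+2, aromatic.
Anion: 5 × 2 + 2 = 12 π electrons → 4(3), antiaromatic.

The cation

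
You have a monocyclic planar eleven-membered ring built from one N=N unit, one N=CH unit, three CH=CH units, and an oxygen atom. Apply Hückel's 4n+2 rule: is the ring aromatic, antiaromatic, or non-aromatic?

Antiaromatic

Every ring atom contributes a p orbital perpendicular to the ring (the double-bond atoms are sp², each contributing one p electron; each =N– nitrogen is pyridine-type (lone pair in the sp² plane, one electron in the p orbital); the oxygen donates one lone pair from its p orbital), so the π system is cyclic and fully conjugated.
π-electron count: 5 × 2 = 10 from the double-bond units + 2 from the O atom = 12.
12 is a 4n count (n = 3), so the planar conjugated ring is antiaromatic.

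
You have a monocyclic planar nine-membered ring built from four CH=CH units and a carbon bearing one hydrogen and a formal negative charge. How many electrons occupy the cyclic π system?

10

The p orbitals form a continuous loop: every atom in a ring double bond is sp² and brings one electron to the p orbital; the carbanion's lone pair occupies the p orbital. The ring is fully conjugated.
Adding the contributions, 4 × 2 = 8 from the double-bond units + 2 from the CH(-) atom = 10.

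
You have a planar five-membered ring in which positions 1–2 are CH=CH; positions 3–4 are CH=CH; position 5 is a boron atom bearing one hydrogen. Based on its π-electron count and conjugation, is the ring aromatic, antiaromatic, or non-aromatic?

Every ring atom contributes a p orbital perpendicular to the ring (the double-bond atoms are sp², each contributing one p electron; the boron has an empty p orbital), so the π system is cyclic and fully conjugated.
Tallying contributions gives 2 × 2 = 4 from the double-bond units + 0 from the BH atom = 4.
With 4 = 4·1 π electrons, Hückel's rule classifies the planar ring as antiaromatic.
This is borole.

Antiaromatic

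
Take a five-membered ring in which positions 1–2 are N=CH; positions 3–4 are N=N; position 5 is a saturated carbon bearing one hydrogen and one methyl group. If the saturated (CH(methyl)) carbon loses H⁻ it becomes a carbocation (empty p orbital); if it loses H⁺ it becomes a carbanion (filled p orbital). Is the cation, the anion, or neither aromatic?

Both ions have a continuous loop of p orbitals — each ring atom is sp².
Cation: 2 × 2 + 0 = 4 π electrons → 4(1), antiaromatic.
Anion: 2 × 2 + 2 = 6 π electrons → 4(1)+2, aromatic.

The anion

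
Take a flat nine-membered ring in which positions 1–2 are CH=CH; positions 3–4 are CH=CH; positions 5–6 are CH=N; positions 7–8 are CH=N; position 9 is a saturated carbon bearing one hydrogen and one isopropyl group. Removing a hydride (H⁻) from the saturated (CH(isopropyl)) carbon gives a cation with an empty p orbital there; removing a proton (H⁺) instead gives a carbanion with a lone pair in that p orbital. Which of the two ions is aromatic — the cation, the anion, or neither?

In either ion the ring is fully conjugated: every atom, including the new sp² carbon, supplies a p orbital.
Cation: 4 × 2 + 0 = 8 π electrons → 4(2), antiaromatic.
Anion: 4 × 2 + 2 = 10 π electrons → 4(2)+2, aromatic.

The anion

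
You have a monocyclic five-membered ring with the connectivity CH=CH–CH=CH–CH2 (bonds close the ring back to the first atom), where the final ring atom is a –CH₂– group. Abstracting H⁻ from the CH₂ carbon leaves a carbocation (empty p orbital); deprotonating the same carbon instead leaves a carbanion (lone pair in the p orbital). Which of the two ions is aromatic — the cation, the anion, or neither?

The anion

Once that carbon is sp², every ring atom has a p orbital and both ions are fully conjugated.
Cation: 2 × 2 + 0 = 4 π electrons → 4(1), antiaromatic.
Anion: 2 × 2 + 2 = 6 π electrons → 4(1)+2, aromatic.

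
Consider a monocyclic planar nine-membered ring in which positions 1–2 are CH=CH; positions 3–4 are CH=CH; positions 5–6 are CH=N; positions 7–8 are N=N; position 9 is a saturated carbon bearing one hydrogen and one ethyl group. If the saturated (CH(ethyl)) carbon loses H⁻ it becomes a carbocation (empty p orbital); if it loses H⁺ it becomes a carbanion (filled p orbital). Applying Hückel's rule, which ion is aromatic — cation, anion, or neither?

The anion

Both ions have a continuous loop of p orbitals — each ring atom is sp².
Cation: 4 × 2 + 0 = 8 π electrons → 4(2), antiaromatic.
Anion: 4 × 2 + 2 = 10 π electrons → 4(2)+2, aromatic.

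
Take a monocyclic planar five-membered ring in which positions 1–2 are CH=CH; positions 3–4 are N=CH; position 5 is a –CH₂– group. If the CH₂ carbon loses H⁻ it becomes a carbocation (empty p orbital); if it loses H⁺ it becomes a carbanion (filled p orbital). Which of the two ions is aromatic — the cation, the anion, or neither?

The anion

Both ions have a continuous loop of p orbitals — each ring atom is sp².
Cation: 2 × 2 + 0 = 4 π electrons → 4(1), antiaromatic.
Anion: 2 × 2 + 2 = 6 π electrons → 4(1)+2, aromatic.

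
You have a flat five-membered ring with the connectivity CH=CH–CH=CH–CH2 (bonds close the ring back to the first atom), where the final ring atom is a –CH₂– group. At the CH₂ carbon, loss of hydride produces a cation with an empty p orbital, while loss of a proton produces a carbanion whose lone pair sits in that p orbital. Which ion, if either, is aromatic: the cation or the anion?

Both ions have a continuous loop of p orbitals — each ring atom is sp².
Cation: 2 × 2 + 0 = 4 π electrons → 4(1), antiaromatic.
Anion: 2 × 2 + 2 = 6 π electrons → 4(1)+2, aromatic.

The anion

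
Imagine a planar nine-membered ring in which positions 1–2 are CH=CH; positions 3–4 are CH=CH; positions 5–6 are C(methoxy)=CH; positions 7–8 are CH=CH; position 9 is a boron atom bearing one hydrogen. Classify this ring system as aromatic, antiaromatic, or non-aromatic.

Antiaromatic

All ring atoms are sp² and supply a p orbital to the ring (the double-bond atoms are sp², each contributing one p electron; the boron has an empty p orbital); the conjugation is uninterrupted.
Adding the contributions, 4 × 2 = 8 from the double-bond units + 0 from the BH atom = 8.
8 is a 4n count (n = 2), so the planar conjugated ring is antiaromatic.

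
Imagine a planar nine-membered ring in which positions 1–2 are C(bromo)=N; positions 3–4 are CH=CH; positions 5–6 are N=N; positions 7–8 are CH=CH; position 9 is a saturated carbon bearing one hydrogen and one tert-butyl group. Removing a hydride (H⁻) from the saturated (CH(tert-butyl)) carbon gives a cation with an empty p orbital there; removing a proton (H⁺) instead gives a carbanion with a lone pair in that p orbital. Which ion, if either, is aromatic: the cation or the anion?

The anion

In either ion the ring is fully conjugated: every atom, including the new sp² carbon, supplies a p orbital.
Cation: 4 × 2 + 0 = 8 π electrons → 4(2), antiaromatic.
Anion: 4 × 2 + 2 = 10 π electrons → 4(2)+2, aromatic.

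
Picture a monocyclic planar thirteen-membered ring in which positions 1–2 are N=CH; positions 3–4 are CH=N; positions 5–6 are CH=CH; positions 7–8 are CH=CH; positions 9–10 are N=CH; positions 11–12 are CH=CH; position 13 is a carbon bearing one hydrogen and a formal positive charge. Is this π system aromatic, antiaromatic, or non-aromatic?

Antiaromatic

Check conjugation: the double-bond atoms are sp², each contributing one p electron; each =N– nitrogen is pyridine-type (lone pair in the sp² plane, one electron in the p orbital); the carbocation has an empty p orbital — every position has a p orbital, so the cyclic π system is continuous.
Adding the contributions, 6 × 2 = 12 from the double-bond units + 0 from the CH(+) atom = 12.
A 4n π count (12, n = 3) in a planar conjugated ring means antiaromatic.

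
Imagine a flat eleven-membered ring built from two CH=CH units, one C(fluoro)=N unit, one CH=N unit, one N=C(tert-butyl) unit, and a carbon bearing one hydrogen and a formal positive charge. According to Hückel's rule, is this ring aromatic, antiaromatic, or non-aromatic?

Check conjugation: every atom in a ring double bond is sp² and brings one electron to the p orbital; each sp² =N– keeps its lone pair in-plane and puts one electron into the π system; the carbocation has an empty p orbital — every position has a p orbital, so the cyclic π system is continuous.
Tallying contributions gives 5 × 2 = 10 from the double-bond units + 0 from the CH(+) atom = 10.
Since 10 = 4·2 + 2, the ring meets the 4n+2 criterion.

Aromatic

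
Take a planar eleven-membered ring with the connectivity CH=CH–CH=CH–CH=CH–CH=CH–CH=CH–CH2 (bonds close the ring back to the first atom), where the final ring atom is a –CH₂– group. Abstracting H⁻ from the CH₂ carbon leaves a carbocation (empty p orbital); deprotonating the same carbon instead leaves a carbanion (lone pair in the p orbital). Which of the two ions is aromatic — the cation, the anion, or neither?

The cation

Once that carbon is sp², every ring atom has a p orbital and both ions are fully conjugated.
Cation: 5 × 2 + 0 = 10 π electrons → 4(2)+2, aromatic.
Anion: 5 × 2 + 2 = 12 π electrons → 4(3), antiaromatic.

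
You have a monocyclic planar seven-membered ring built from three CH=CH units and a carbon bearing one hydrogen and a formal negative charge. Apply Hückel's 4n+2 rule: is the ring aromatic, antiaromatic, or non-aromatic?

The p orbitals form a continuous loop: every atom in a ring double bond is sp² and brings one electron to the p orbital; the carbanion's lone pair occupies the p orbital. The ring is fully conjugated.
π-electron count: 3 × 2 = 6 from the double-bond units + 2 from the CH(-) atom = 8.
8 = 4(2); a planar, fully conjugated 4n system is antiaromatic.
(The species described is the cycloheptatrienyl anion.)

Antiaromatic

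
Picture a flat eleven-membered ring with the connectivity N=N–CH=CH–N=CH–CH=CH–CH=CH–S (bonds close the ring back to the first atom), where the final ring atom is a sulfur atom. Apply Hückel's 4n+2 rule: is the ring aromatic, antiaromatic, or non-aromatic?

Antiaromatic

Every ring atom contributes a p orbital perpendicular to the ring (every atom in a ring double bond is sp² and brings one electron to the p orbital; each sp² =N– keeps its lone pair in-plane and puts one electron into the π system; the sulfur donates one lone pair from its p orbital), so the π system is cyclic and fully conjugated.
Tallying contributions gives 5 × 2 = 10 from the double-bond units + 2 from the S atom = 12.
12 is a 4n count (n = 3), so the planar conjugated ring is antiaromatic.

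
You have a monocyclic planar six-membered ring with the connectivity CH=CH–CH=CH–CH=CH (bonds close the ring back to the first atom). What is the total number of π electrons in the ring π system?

The p orbitals form a continuous loop: the double-bond atoms are sp², each contributing one p electron. The ring is fully conjugated.
Tallying contributions gives 3 × 2 = 6 from the 3 double-bond units.

6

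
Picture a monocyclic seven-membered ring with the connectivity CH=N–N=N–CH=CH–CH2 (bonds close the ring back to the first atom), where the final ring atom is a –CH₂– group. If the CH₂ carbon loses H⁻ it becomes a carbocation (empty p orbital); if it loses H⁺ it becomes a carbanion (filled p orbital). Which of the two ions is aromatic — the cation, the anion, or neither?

In either ion the ring is fully conjugated: every atom, including the new sp² carbon, supplies a p orbital.
Cation: 3 × 2 + 0 = 6 π electrons → 4(1)+2, aromatic.
Anion: 3 × 2 + 2 = 8 π electrons → 4(2), antiaromatic.

The cation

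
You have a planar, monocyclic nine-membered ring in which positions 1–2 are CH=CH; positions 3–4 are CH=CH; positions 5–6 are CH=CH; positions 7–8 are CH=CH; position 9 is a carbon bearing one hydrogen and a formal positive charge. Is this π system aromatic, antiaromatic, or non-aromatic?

Antiaromatic

The p orbitals form a continuous loop: the double-bond atoms are sp², each contributing one p electron; the carbocation has an empty p orbital. The ring is fully conjugated.
Counting π electrons: 4 × 2 = 8 from the double-bond units + 0 from the CH(+) atom = 8.
A 4n π count (8, n = 2) in a planar conjugated ring means antiaromatic.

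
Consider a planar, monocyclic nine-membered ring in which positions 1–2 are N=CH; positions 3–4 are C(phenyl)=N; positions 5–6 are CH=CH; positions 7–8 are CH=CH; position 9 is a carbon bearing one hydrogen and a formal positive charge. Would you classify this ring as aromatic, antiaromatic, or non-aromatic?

Antiaromatic

Every ring atom contributes a p orbital perpendicular to the ring (each doubly-bonded ring atom is sp² with one p-orbital electron; each sp² =N– keeps its lone pair in-plane and puts one electron into the π system; the carbocation has an empty p orbital), so the π system is cyclic and fully conjugated.
Adding the contributions, 4 × 2 = 8 from the double-bond units + 0 from the CH(+) atom = 8.
With 8 = 4·2 π electrons, Hückel's rule classifies the planar ring as antiaromatic.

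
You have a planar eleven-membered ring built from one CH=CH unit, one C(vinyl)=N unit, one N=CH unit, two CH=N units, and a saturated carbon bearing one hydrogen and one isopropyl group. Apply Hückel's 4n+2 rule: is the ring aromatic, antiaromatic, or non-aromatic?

Non-aromatic

The CH(isopropyl) carbon is saturated: that saturated carbon is sp³ and has no p orbital in the ring π system. Conjugation is not continuous around the ring.
Hückel's rule only applies to fully conjugated rings, so this one is simply non-aromatic.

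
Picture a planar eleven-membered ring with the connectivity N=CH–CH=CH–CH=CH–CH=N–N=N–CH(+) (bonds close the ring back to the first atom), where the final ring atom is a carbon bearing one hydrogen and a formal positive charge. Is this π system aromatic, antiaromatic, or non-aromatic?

Every ring atom contributes a p orbital perpendicular to the ring (each doubly-bonded ring atom is sp² with one p-orbital electron; the doubly-bonded nitrogens are pyridine-type — their lone pairs lie in the ring plane, leaving one electron in the p orbital; the carbocation has an empty p orbital), so the π system is cyclic and fully conjugated.
Tallying contributions gives 5 × 2 = 10 from the double-bond units + 0 from the CH(+) atom = 10.
That gives a 4n+2 count (10, n = 2).

Aromatic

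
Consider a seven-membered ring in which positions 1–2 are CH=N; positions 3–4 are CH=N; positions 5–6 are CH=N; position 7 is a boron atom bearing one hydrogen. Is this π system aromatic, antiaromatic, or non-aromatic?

All ring atoms are sp² and supply a p orbital to the ring (every atom in a ring double bond is sp² and brings one electron to the p orbital; each sp² =N– keeps its lone pair in-plane and puts one electron into the π system; the boron has an empty p orbital); the conjugation is uninterrupted.
Adding the contributions, 3 × 2 = 6 from the double-bond units + 0 from the BH atom = 6.
Since 6 = 4·1 + 2, the ring meets the 4n+2 criterion.

Aromatic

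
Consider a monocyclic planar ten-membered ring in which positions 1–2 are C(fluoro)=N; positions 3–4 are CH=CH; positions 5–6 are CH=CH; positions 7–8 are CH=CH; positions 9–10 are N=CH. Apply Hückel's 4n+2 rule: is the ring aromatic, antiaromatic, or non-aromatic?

All ring atoms are sp² and supply a p orbital to the ring (every atom in a ring double bond is sp² and brings one electron to the p orbital; the doubly-bonded nitrogens are pyridine-type — their lone pairs lie in the ring plane, leaving one electron in the p orbital); the conjugation is uninterrupted.
Tallying contributions gives 5 × 2 = 10 from the 5 double-bond units.
10 = 4(2) + 2, which satisfies Hückel's 4n+2 rule.

Aromatic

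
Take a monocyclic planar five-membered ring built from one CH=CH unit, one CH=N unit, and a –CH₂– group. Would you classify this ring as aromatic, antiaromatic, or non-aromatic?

Non-aromatic

The CH2 carbon is saturated: the tetrahedral CH₂ carbon is sp³ and has no p orbital in the ring π system. Conjugation is not continuous around the ring.
Broken conjugation rules out both aromaticity and antiaromaticity.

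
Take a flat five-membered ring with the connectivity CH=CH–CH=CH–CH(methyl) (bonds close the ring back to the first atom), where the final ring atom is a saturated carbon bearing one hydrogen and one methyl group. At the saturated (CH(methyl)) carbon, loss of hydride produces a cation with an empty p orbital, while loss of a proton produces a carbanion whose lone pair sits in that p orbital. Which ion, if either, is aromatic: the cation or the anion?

The anion

Both ions have a continuous loop of p orbitals — each ring atom is sp².
Cation: 2 × 2 + 0 = 4 π electrons → 4(1), antiaromatic.
Anion: 2 × 2 + 2 = 6 π electrons → 4(1)+2, aromatic.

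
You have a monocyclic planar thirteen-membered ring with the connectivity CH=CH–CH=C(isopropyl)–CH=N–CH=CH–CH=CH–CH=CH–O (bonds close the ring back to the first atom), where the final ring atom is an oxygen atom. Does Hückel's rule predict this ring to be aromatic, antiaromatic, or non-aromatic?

All ring atoms are sp² and supply a p orbital to the ring (every atom in a ring double bond is sp² and brings one electron to the p orbital; each =N– nitrogen is pyridine-type (lone pair in the sp² plane, one electron in the p orbital); the oxygen donates one lone pair from its p orbital); the conjugation is uninterrupted.
π-electron count: 6 × 2 = 12 from the double-bond units + 2 from the O atom = 14.
14 = 4(3) + 2, which satisfies Hückel's 4n+2 rule.

Aromatic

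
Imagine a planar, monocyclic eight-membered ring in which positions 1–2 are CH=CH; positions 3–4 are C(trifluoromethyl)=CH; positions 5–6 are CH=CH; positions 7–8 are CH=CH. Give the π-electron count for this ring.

Every ring atom contributes a p orbital perpendicular to the ring (each doubly-bonded ring atom is sp² with one p-orbital electron), so the π system is cyclic and fully conjugated.
Tallying contributions gives 4 × 2 = 8 from the 4 double-bond units.

8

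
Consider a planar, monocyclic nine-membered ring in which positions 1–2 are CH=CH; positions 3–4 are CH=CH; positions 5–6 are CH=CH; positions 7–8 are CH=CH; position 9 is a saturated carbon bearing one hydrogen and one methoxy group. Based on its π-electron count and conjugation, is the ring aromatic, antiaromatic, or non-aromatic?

The CH(methoxy) carbon is saturated: that saturated carbon is sp³ and has no p orbital in the ring π system. Conjugation is not continuous around the ring.
Hückel's rule only applies to fully conjugated rings, so this one is simply non-aromatic.

Non-aromatic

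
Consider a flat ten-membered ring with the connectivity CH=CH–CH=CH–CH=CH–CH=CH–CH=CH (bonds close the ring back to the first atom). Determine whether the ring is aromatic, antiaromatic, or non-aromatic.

The p orbitals form a continuous loop: the double-bond atoms are sp², each contributing one p electron. The ring is fully conjugated.
Tallying contributions gives 5 × 2 = 10 from the 5 double-bond units.
With 10 π electrons (n = 2), the Hückel 4n+2 condition holds.

Aromatic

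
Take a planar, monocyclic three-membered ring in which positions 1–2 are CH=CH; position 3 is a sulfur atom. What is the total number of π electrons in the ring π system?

4

All ring atoms are sp² and supply a p orbital to the ring (every atom in a ring double bond is sp² and brings one electron to the p orbital; the sulfur donates one lone pair from its p orbital); the conjugation is uninterrupted.
π-electron count: 1 × 2 = 2 from the double-bond unit + 2 from the S atom = 4.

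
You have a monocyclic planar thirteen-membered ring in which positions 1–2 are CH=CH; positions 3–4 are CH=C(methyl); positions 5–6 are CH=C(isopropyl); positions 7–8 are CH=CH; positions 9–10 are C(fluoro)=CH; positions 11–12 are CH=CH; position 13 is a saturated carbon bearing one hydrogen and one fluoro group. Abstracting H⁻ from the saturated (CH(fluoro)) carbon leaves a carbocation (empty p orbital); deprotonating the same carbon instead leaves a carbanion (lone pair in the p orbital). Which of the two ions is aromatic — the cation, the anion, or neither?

Once that carbon is sp², every ring atom has a p orbital and both ions are fully conjugated.
Cation: 6 × 2 + 0 = 12 π electrons → 4(3), antiaromatic.
Anion: 6 × 2 + 2 = 14 π electrons → 4(3)+2, aromatic.

The anion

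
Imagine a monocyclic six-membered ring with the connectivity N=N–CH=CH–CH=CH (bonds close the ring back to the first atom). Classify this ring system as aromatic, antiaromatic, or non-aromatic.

All ring atoms are sp² and supply a p orbital to the ring (every atom in a ring double bond is sp² and brings one electron to the p orbital; the doubly-bonded nitrogens are pyridine-type — their lone pairs lie in the ring plane, leaving one electron in the p orbital); the conjugation is uninterrupted.
Counting π electrons: 3 × 2 = 6 from the 3 double-bond units.
Since 6 = 4·1 + 2, the ring meets the 4n+2 criterion.

Aromatic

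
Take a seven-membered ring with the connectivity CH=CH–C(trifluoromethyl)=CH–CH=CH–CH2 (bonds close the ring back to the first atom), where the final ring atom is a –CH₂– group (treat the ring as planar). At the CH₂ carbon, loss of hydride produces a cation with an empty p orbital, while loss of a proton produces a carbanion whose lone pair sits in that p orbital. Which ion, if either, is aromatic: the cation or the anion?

Both ions have a continuous loop of p orbitals — each ring atom is sp².
Cation: 3 × 2 + 0 = 6 π electrons → 4(1)+2, aromatic.
Anion: 3 × 2 + 2 = 8 π electrons → 4(2), antiaromatic.

The cation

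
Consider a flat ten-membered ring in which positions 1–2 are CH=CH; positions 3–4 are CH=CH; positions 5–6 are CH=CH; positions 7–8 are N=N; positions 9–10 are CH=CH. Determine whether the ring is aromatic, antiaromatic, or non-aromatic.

Every ring atom contributes a p orbital perpendicular to the ring (the double-bond atoms are sp², each contributing one p electron; each sp² =N– keeps its lone pair in-plane and puts one electron into the π system), so the π system is cyclic and fully conjugated.
π-electron count: 5 × 2 = 10 from the 5 double-bond units.
Since 10 = 4·2 + 2, the ring meets the 4n+2 criterion.

Aromatic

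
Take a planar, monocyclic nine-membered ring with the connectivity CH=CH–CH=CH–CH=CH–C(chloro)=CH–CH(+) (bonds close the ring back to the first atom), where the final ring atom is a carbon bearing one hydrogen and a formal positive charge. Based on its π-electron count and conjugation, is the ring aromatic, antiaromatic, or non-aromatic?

Antiaromatic

The p orbitals form a continuous loop: every atom in a ring double bond is sp² and brings one electron to the p orbital; the carbocation has an empty p orbital. The ring is fully conjugated.
Adding the contributions, 4 × 2 = 8 from the double-bond units + 0 from the CH(+) atom = 8.
8 = 4(2); a planar, fully conjugated 4n system is antiaromatic.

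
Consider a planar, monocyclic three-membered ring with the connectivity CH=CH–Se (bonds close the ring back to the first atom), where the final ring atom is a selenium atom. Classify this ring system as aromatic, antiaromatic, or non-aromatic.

Check conjugation: every atom in a ring double bond is sp² and brings one electron to the p orbital; the selenium donates one lone pair from its p orbital — every position has a p orbital, so the cyclic π system is continuous.
Adding the contributions, 1 × 2 = 2 from the double-bond unit + 2 from the Se atom = 4.
4 is a 4n count (n = 1), so the planar conjugated ring is antiaromatic.

Antiaromatic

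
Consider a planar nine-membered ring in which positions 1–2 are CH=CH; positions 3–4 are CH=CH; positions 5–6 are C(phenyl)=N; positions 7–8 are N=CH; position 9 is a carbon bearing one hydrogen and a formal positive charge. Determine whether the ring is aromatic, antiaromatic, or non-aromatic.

Antiaromatic

Check conjugation: each doubly-bonded ring atom is sp² with one p-orbital electron; each =N– nitrogen is pyridine-type (lone pair in the sp² plane, one electron in the p orbital); the carbocation has an empty p orbital — every position has a p orbital, so the cyclic π system is continuous.
π-electron count: 4 × 2 = 8 from the double-bond units + 0 from the CH(+) atom = 8.
8 is a 4n count (n = 2), so the planar conjugated ring is antiaromatic.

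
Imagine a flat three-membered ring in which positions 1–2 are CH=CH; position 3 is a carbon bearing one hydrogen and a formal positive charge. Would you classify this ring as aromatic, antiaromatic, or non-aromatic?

Check conjugation: each doubly-bonded ring atom is sp² with one p-orbital electron; the carbocation has an empty p orbital — every position has a p orbital, so the cyclic π system is continuous.
Adding the contributions, 1 × 2 = 2 from the double-bond unit + 0 from the CH(+) atom = 2.
2 = 4(0) + 2, which satisfies Hückel's 4n+2 rule.

Aromatic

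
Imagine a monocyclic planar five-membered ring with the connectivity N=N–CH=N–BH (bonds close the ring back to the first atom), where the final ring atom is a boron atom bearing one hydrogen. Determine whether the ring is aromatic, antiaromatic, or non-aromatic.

Antiaromatic

Check conjugation: each doubly-bonded ring atom is sp² with one p-orbital electron; each =N– nitrogen is pyridine-type (lone pair in the sp² plane, one electron in the p orbital); the boron has an empty p orbital — every position has a p orbital, so the cyclic π system is continuous.
Counting π electrons: 2 × 2 = 4 from the double-bond units + 0 from the BH atom = 4.
4 = 4(1); a planar, fully conjugated 4n system is antiaromatic.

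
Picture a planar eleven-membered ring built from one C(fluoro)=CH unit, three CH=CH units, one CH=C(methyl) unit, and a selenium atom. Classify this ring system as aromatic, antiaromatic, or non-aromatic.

Antiaromatic

Check conjugation: every atom in a ring double bond is sp² and brings one electron to the p orbital; the selenium donates one lone pair from its p orbital — every position has a p orbital, so the cyclic π system is continuous.
Counting π electrons: 5 × 2 = 10 from the double-bond units + 2 from the Se atom = 12.
12 is a 4n count (n = 3), so the planar conjugated ring is antiaromatic.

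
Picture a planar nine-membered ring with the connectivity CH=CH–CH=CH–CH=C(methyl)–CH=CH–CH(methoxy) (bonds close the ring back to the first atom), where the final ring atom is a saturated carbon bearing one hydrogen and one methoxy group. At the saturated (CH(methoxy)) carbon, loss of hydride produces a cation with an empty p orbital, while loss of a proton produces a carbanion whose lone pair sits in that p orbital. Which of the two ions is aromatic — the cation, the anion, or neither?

The anion

Once that carbon is sp², every ring atom has a p orbital and both ions are fully conjugated.
Cation: 4 × 2 + 0 = 8 π electrons → 4(2), antiaromatic.
Anion: 4 × 2 + 2 = 10 π electrons → 4(2)+2, aromatic.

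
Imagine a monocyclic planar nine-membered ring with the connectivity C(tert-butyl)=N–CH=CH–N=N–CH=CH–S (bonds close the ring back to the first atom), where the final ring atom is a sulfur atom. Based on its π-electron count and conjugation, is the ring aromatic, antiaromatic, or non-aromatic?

Aromatic

All ring atoms are sp² and supply a p orbital to the ring (each doubly-bonded ring atom is sp² with one p-orbital electron; each =N– nitrogen is pyridine-type (lone pair in the sp² plane, one electron in the p orbital); the sulfur donates one lone pair from its p orbital); the conjugation is uninterrupted.
Adding the contributions, 4 × 2 = 8 from the double-bond units + 2 from the S atom = 10.
That gives a 4n+2 count (10, n = 2).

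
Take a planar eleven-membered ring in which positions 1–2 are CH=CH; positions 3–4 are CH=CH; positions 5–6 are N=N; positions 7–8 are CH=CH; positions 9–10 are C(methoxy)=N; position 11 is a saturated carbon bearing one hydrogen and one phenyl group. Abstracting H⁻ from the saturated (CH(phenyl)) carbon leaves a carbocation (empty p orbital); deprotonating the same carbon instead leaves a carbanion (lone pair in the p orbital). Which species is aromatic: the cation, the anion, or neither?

Once that carbon is sp², every ring atom has a p orbital and both ions are fully conjugated.
Cation: 5 × 2 + 0 = 10 π electrons → 4(2)+2, aromatic.
Anion: 5 × 2 + 2 = 12 π electrons → 4(3), antiaromatic.

The cation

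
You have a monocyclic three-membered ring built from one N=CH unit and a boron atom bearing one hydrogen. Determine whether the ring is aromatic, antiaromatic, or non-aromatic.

Check conjugation: the double-bond atoms are sp², each contributing one p electron; each =N– nitrogen is pyridine-type (lone pair in the sp² plane, one electron in the p orbital); the boron has an empty p orbital — every position has a p orbital, so the cyclic π system is continuous.
Tallying contributions gives 1 × 2 = 2 from the double-bond unit + 0 from the BH atom = 2.
Since 2 = 4·0 + 2, the ring meets the 4n+2 criterion.

Aromatic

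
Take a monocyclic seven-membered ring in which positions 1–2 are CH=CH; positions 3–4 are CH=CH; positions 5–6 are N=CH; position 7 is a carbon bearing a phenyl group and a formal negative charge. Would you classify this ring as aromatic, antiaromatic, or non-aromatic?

All ring atoms are sp² and supply a p orbital to the ring (every atom in a ring double bond is sp² and brings one electron to the p orbital; each sp² =N– keeps its lone pair in-plane and puts one electron into the π system; the carbanion's lone pair occupies the p orbital); the conjugation is uninterrupted.
Tallying contributions gives 3 × 2 = 6 from the double-bond units + 2 from the C(phenyl)(-) atom = 8.
8 is a 4n count (n = 2), so the planar conjugated ring is antiaromatic.

Antiaromatic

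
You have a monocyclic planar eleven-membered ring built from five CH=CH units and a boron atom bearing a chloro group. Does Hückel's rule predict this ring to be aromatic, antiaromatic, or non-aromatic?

Aromatic

Every ring atom contributes a p orbital perpendicular to the ring (each doubly-bonded ring atom is sp² with one p-orbital electron; the boron has an empty p orbital), so the π system is cyclic and fully conjugated.
Adding the contributions, 5 × 2 = 10 from the double-bond units + 0 from the B(chloro) atom = 10.
Since 10 = 4·2 + 2, the ring meets the 4n+2 criterion.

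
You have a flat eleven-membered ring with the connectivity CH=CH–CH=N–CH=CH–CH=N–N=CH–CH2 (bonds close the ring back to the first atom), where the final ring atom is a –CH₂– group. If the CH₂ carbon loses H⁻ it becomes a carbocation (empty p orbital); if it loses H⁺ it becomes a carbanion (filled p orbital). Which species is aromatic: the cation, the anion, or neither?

The cation

Once that carbon is sp², every ring atom has a p orbital and both ions are fully conjugated.
Cation: 5 × 2 + 0 = 10 π electrons → 4(2)+2, aromatic.
Anion: 5 × 2 + 2 = 12 π electrons → 4(3), antiaromatic.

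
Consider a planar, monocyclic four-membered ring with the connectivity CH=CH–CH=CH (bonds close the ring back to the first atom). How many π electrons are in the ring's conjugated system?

Every ring atom contributes a p orbital perpendicular to the ring (every atom in a ring double bond is sp² and brings one electron to the p orbital), so the π system is cyclic and fully conjugated.
π-electron count: 2 × 2 = 4 from the 2 double-bond units.
This is cyclobutadiene.

4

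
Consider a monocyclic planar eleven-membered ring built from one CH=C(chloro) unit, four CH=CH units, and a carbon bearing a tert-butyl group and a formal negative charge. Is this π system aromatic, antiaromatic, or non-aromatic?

Antiaromatic

All ring atoms are sp² and supply a p orbital to the ring (every atom in a ring double bond is sp² and brings one electron to the p orbital; the carbanion's lone pair occupies the p orbital); the conjugation is uninterrupted.
Tallying contributions gives 5 × 2 = 10 from the double-bond units + 2 from the C(tert-butyl)(-) atom = 12.
With 12 = 4·3 π electrons, Hückel's rule classifies the planar ring as antiaromatic.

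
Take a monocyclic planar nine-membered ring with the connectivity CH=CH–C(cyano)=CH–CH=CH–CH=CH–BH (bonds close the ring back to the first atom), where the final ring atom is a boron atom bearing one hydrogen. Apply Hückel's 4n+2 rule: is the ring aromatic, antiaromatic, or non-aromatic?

All ring atoms are sp² and supply a p orbital to the ring (every atom in a ring double bond is sp² and brings one electron to the p orbital; the boron has an empty p orbital); the conjugation is uninterrupted.
Counting π electrons: 4 × 2 = 8 from the double-bond units + 0 from the BH atom = 8.
A 4n π count (8, n = 2) in a planar conjugated ring means antiaromatic.

Antiaromatic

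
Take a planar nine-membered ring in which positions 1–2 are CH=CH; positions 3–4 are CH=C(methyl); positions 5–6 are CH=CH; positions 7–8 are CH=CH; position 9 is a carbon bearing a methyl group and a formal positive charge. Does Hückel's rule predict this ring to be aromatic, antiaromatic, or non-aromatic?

The p orbitals form a continuous loop: each doubly-bonded ring atom is sp² with one p-orbital electron; the carbocation has an empty p orbital. The ring is fully conjugated.
Tallying contributions gives 4 × 2 = 8 from the double-bond units + 0 from the C(methyl)(+) atom = 8.
With 8 = 4·2 π electrons, Hückel's rule classifies the planar ring as antiaromatic.

Antiaromatic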